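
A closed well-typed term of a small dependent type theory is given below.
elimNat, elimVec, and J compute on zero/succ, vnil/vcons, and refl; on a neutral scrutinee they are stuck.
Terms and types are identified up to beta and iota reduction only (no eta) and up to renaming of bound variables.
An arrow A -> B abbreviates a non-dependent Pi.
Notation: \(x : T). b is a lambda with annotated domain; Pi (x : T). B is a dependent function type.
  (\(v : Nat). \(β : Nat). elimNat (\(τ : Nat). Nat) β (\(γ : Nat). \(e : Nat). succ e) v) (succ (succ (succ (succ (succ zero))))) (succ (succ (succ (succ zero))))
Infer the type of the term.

the term's type:
  Nat


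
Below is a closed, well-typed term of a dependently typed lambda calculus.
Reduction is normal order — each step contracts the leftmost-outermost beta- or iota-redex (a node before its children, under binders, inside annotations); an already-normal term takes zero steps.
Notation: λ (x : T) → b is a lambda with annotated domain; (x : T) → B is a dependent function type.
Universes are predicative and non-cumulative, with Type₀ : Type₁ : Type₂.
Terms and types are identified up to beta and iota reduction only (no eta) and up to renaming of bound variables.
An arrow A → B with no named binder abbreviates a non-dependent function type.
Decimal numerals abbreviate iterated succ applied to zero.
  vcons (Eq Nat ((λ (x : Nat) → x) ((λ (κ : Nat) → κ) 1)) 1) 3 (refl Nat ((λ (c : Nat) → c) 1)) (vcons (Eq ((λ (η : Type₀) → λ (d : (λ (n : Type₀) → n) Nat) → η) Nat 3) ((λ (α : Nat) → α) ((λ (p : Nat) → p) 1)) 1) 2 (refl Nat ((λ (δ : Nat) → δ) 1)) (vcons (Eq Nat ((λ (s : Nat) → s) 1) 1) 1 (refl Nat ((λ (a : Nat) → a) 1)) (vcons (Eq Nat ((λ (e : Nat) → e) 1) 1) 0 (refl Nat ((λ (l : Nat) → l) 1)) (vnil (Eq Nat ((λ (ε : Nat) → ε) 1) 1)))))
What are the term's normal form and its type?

reduced normal form:
  vcons (Eq Nat 1 1) 3 (refl Nat 1) (vcons (Eq Nat 1 1) 2 (refl Nat 1) (vcons (Eq Nat 1 1) 1 (refl Nat 1) (vcons (Eq Nat 1 1) 0 (refl Nat 1) (vnil (Eq Nat 1 1)))))
inferred type:
  Vec (Eq Nat 1 1) 4


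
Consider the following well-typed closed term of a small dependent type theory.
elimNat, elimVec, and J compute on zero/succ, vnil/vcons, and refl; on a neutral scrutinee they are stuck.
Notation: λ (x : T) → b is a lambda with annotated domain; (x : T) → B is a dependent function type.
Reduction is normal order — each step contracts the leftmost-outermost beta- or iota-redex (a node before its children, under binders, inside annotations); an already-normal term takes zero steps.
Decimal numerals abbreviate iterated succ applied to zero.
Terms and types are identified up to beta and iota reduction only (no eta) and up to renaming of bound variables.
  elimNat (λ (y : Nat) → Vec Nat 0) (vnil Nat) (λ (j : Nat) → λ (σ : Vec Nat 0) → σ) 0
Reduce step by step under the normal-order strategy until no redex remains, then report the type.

normal-order reduction:
  elimNat (λ (y : Nat) → Vec Nat 0) (vnil Nat) (λ (j : Nat) → λ (σ : Vec Nat 0) → σ) 0
  ~> vnil Nat
the term's type:
  Vec Nat 0


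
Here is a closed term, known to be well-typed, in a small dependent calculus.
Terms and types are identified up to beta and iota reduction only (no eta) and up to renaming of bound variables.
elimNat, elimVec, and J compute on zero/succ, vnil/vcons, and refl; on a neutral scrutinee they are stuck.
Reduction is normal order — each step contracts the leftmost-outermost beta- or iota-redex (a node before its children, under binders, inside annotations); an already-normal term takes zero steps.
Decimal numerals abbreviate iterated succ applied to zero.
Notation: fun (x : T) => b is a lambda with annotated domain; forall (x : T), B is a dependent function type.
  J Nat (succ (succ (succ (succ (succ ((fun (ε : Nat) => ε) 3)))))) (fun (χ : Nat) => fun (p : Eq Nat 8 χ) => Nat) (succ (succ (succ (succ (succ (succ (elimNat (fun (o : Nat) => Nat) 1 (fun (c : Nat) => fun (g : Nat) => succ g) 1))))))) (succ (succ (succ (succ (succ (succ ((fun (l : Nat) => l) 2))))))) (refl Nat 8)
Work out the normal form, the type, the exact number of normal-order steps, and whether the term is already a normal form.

reduced normal form:
  8
type:
  Nat
normal-order step count: 5
started in normal form: no
first contracted redex: a J iota-redex


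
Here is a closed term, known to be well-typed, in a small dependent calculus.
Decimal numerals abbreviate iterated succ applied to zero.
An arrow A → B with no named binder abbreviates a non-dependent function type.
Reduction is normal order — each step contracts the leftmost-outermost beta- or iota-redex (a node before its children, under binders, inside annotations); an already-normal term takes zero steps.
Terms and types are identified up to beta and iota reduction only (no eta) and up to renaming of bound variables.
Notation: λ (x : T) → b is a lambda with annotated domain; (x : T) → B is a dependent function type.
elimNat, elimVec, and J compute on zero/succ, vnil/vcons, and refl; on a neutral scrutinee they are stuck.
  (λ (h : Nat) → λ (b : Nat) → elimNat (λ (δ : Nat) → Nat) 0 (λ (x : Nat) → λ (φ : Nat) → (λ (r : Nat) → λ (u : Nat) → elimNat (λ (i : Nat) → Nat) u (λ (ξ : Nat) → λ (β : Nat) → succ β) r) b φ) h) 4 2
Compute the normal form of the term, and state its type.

normal form:
  8
the term's type:
  Nat


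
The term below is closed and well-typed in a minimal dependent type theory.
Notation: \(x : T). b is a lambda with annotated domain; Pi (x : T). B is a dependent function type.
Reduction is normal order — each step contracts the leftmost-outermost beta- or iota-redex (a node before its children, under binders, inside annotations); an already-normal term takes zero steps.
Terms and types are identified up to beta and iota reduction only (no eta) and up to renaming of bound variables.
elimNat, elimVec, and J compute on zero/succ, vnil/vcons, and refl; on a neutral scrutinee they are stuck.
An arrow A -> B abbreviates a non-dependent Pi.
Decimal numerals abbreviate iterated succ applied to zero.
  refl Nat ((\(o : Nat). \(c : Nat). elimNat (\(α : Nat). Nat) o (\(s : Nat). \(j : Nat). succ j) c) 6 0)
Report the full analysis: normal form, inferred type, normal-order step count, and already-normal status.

reduced normal form:
  refl Nat 6
inferred type:
  Eq Nat 6 6
normal-order step count: 3
already normal: no
first redex: a beta-redex


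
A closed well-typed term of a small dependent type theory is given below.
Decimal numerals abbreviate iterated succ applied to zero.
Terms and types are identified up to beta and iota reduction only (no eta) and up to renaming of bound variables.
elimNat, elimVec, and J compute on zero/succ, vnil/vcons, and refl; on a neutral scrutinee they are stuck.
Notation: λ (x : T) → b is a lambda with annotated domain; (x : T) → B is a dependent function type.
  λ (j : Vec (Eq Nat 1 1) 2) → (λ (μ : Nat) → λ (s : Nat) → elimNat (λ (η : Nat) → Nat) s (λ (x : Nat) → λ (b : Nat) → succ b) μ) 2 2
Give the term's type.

the term's type:
  (j : Vec (Eq Nat 1 1) 2) → Nat


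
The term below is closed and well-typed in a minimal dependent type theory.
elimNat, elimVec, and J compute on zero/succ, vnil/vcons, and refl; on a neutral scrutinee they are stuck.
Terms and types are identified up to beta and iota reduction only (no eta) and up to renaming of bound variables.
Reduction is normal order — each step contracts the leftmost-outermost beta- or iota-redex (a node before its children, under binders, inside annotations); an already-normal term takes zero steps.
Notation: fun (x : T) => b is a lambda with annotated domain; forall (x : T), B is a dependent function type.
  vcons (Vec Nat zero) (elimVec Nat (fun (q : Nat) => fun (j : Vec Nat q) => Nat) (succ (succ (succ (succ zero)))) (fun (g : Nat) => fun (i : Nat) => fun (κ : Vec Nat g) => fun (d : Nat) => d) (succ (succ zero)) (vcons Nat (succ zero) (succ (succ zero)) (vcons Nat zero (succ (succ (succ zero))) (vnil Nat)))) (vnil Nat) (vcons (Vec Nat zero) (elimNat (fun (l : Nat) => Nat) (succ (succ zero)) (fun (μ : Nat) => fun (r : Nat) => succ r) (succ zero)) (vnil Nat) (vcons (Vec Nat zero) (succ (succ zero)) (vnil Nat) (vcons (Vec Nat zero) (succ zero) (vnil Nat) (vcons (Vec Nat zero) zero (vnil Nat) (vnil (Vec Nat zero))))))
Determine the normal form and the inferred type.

reduced normal form:
  vcons (Vec Nat zero) (succ (succ (succ (succ zero)))) (vnil Nat) (vcons (Vec Nat zero) (succ (succ (succ zero))) (vnil Nat) (vcons (Vec Nat zero) (succ (succ zero)) (vnil Nat) (vcons (Vec Nat zero) (succ zero) (vnil Nat) (vcons (Vec Nat zero) zero (vnil Nat) (vnil (Vec Nat zero))))))
type:
  Vec (Vec Nat zero) (succ (succ (succ (succ (succ zero)))))


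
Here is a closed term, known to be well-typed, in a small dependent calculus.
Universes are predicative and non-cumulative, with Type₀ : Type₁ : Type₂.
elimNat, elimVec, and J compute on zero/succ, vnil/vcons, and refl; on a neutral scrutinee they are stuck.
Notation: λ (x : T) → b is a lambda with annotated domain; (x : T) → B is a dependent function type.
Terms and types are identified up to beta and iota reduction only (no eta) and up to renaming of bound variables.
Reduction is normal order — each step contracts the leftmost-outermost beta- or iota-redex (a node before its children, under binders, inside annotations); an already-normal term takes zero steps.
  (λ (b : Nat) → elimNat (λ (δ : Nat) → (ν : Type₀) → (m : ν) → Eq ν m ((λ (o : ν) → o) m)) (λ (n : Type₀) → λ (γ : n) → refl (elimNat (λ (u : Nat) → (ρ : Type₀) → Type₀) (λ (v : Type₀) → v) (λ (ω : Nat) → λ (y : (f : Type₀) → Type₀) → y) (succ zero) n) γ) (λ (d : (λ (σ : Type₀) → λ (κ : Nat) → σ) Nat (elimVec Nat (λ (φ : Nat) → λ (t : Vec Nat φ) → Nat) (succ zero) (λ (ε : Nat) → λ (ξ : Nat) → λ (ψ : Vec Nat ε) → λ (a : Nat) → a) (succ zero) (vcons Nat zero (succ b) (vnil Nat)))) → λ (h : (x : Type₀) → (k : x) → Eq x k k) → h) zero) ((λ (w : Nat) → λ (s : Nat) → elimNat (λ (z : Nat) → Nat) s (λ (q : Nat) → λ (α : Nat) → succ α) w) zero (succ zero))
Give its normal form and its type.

normal form:
  λ (b : Type₀) → λ (δ : b) → refl b δ
type:
  (b : Type₀) → (δ : b) → Eq b δ δ
observation: the first redex contracted is a beta-redex; the normal form is reached in 7 normal-order steps.


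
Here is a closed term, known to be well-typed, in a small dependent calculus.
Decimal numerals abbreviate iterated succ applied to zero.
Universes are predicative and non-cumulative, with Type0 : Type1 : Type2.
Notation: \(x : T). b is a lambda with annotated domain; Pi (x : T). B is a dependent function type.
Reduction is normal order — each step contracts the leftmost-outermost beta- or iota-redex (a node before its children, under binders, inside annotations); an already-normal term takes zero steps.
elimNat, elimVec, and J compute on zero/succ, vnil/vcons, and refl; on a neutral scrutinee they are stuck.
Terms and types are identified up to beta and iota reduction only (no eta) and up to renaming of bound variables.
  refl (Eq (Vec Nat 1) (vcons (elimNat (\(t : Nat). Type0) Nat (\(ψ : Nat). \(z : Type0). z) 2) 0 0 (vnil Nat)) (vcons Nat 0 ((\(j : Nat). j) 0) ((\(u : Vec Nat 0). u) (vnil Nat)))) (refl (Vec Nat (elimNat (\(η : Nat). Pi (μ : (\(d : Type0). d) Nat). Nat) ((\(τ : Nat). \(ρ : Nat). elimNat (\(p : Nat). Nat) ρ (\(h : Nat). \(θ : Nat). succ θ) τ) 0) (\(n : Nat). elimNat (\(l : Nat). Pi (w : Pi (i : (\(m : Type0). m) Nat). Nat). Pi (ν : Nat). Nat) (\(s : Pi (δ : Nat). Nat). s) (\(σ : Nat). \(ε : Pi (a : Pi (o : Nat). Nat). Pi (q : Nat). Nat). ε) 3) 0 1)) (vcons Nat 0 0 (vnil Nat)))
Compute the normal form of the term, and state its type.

reduced normal form:
  refl (Eq (Vec Nat 1) (vcons Nat 0 0 (vnil Nat)) (vcons Nat 0 0 (vnil Nat))) (refl (Vec Nat 1) (vcons Nat 0 0 (vnil Nat)))
inferred type:
  Eq (Eq (Vec Nat 1) (vcons Nat 0 0 (vnil Nat)) (vcons Nat 0 0 (vnil Nat))) (refl (Vec Nat 1) (vcons Nat 0 0 (vnil Nat))) (refl (Vec Nat 1) (vcons Nat 0 0 (vnil Nat)))


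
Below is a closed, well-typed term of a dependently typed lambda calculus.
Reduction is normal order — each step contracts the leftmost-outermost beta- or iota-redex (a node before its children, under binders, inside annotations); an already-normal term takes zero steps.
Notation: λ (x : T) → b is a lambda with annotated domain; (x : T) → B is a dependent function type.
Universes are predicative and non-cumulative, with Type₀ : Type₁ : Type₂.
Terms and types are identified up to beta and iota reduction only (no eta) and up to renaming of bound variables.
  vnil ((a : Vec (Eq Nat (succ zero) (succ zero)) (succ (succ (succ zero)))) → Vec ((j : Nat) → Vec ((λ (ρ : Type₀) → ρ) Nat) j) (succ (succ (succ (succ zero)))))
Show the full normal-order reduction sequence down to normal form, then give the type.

normal-order reduction sequence:
  vnil ((a : Vec (Eq Nat (succ zero) (succ zero)) (succ (succ (succ zero)))) → Vec ((j : Nat) → Vec ((λ (ρ : Type₀) → ρ) Nat) j) (succ (succ (succ (succ zero)))))
  ~> vnil ((a : Vec (Eq Nat (succ zero) (succ zero)) (succ (succ (succ zero)))) → Vec ((j : Nat) → Vec Nat j) (succ (succ (succ (succ zero)))))
type:
  Vec ((a : Vec (Eq Nat (succ zero) (succ zero)) (succ (succ (succ zero)))) → Vec ((j : Nat) → Vec Nat j) (succ (succ (succ (succ zero))))) zero


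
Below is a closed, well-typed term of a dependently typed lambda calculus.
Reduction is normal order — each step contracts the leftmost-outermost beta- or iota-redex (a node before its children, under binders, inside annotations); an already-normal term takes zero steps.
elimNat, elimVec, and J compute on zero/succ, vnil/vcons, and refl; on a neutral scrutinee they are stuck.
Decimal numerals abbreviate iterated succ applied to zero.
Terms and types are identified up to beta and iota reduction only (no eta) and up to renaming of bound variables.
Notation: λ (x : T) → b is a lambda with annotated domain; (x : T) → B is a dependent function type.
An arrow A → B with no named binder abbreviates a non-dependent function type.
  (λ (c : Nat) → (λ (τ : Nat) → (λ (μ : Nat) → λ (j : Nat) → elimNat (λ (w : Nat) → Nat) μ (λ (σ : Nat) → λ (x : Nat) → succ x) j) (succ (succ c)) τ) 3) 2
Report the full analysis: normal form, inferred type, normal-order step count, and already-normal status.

resulting normal form:
  7
inferred type:
  Nat
reduction steps (normal order): 14
term was already normal: no
first contracted redex: a beta-redex


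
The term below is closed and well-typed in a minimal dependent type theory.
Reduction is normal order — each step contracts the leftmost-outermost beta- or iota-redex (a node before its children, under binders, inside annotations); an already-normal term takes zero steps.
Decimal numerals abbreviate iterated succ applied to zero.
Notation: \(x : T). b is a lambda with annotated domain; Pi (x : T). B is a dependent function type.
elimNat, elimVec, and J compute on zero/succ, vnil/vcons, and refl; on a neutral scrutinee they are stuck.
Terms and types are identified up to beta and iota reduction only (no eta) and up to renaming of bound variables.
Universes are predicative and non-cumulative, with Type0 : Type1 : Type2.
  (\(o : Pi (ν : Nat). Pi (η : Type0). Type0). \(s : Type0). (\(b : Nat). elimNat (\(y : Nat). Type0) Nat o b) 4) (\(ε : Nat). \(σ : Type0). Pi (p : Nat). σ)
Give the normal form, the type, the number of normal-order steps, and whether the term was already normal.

normal form:
  \(o : Type0). Pi (ν : Nat). Pi (η : Nat). Pi (s : Nat). Pi (b : Nat). Nat
inferred type:
  Pi (o : Type0). Type0
reduction steps (normal order): 15
started in normal form: no
first contracted redex: a beta-redex


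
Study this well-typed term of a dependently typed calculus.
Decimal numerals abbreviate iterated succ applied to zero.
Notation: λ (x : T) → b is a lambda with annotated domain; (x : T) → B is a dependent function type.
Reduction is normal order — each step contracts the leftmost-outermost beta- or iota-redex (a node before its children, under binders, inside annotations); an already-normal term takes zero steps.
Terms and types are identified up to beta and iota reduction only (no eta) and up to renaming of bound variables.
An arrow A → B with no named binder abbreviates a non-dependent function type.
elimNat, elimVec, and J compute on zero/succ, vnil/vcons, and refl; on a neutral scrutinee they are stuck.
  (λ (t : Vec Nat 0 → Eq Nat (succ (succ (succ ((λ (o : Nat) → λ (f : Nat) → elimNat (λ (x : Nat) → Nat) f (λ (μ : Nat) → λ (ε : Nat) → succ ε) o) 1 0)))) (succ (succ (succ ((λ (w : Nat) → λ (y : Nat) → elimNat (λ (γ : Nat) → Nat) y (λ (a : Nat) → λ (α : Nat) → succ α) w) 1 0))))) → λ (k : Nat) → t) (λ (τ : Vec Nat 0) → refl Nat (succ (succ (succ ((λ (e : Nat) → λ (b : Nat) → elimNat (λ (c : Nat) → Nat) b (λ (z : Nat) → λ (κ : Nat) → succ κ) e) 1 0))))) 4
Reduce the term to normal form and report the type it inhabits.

normal form:
  λ (t : Vec Nat 0) → refl Nat 4
the term's type:
  Vec Nat 0 → Eq Nat 4 4


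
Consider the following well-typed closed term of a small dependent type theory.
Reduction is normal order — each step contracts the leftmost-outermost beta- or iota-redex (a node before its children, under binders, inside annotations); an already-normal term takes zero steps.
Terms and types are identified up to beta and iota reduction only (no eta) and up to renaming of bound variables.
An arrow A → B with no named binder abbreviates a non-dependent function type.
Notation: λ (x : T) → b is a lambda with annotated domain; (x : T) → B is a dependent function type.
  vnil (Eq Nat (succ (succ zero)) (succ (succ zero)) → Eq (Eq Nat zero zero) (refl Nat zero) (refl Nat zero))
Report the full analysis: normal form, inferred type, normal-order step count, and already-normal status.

reduced normal form:
  vnil (Eq Nat (succ (succ zero)) (succ (succ zero)) → Eq (Eq Nat zero zero) (refl Nat zero) (refl Nat zero))
type:
  Vec (Eq Nat (succ (succ zero)) (succ (succ zero)) → Eq (Eq Nat zero zero) (refl Nat zero) (refl Nat zero)) zero
steps to reach normal form (normal order): 0
term was already normal: yes


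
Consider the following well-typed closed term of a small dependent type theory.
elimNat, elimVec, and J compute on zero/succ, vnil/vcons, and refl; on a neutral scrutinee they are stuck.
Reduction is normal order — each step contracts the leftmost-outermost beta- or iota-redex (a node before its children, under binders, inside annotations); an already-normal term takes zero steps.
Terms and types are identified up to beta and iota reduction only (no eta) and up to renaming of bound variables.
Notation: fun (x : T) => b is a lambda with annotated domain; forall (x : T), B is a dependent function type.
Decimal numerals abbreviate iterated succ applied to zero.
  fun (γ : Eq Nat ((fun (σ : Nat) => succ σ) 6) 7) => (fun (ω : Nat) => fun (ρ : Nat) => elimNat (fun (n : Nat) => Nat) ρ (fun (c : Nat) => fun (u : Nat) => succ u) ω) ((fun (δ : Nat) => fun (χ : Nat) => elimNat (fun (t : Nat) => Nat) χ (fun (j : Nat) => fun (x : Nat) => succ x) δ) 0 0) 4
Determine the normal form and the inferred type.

reduced normal form:
  fun (γ : Eq Nat 7 7) => 4
type:
  forall (γ : Eq Nat 7 7), Nat
observation: normalization takes exactly 7 steps under the normal-order strategy.


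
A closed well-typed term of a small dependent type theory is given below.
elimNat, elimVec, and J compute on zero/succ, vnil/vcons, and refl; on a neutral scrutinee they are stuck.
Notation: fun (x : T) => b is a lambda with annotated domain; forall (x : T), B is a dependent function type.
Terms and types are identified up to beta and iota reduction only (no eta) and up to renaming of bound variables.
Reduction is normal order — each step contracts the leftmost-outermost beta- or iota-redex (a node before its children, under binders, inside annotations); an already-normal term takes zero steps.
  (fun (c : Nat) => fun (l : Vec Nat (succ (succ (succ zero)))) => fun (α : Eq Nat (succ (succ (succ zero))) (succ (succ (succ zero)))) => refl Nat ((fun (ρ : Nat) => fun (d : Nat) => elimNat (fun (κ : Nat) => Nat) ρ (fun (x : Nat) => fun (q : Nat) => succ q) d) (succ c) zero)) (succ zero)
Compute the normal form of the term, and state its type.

normal form:
  fun (c : Vec Nat (succ (succ (succ zero)))) => fun (l : Eq Nat (succ (succ (succ zero))) (succ (succ (succ zero)))) => refl Nat (succ (succ zero))
type:
  forall (c : Vec Nat (succ (succ (succ zero)))), forall (l : Eq Nat (succ (succ (succ zero))) (succ (succ (succ zero)))), Eq Nat (succ (succ zero)) (succ (succ zero))
observation: 4 normal-order steps normalize the term, beginning with a beta-redex.


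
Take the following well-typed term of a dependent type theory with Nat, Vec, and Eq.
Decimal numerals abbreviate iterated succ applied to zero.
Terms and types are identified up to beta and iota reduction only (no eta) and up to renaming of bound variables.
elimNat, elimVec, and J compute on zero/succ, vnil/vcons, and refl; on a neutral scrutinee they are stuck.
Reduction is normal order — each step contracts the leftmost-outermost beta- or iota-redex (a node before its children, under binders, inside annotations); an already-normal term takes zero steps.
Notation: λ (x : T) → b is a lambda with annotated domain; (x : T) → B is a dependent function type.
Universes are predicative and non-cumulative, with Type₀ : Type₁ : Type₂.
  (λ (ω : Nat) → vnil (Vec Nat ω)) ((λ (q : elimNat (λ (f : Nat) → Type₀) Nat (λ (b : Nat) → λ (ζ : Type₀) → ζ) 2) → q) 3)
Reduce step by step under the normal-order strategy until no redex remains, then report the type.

normal-order reduction sequence:
  (λ (ω : Nat) → vnil (Vec Nat ω)) ((λ (q : elimNat (λ (f : Nat) → Type₀) Nat (λ (b : Nat) → λ (ζ : Type₀) → ζ) 2) → q) 3)
  ~> vnil (Vec Nat ((λ (ω : elimNat (λ (q : Nat) → Type₀) Nat (λ (f : Nat) → λ (b : Type₀) → b) 2) → ω) 3))
  ~> vnil (Vec Nat 3)
the term's type:
  Vec (Vec Nat 3) 0


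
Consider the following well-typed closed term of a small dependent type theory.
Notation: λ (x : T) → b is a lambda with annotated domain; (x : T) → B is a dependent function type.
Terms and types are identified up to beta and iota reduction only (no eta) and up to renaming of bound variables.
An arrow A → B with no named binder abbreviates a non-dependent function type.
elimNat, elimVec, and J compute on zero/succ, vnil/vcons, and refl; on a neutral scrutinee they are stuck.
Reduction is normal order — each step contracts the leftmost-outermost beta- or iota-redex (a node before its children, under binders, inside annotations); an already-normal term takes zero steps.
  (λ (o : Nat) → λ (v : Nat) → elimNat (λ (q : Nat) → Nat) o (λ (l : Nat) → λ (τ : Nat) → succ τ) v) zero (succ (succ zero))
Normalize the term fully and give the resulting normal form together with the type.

reduced normal form:
  succ (succ zero)
the term's type:
  Nat


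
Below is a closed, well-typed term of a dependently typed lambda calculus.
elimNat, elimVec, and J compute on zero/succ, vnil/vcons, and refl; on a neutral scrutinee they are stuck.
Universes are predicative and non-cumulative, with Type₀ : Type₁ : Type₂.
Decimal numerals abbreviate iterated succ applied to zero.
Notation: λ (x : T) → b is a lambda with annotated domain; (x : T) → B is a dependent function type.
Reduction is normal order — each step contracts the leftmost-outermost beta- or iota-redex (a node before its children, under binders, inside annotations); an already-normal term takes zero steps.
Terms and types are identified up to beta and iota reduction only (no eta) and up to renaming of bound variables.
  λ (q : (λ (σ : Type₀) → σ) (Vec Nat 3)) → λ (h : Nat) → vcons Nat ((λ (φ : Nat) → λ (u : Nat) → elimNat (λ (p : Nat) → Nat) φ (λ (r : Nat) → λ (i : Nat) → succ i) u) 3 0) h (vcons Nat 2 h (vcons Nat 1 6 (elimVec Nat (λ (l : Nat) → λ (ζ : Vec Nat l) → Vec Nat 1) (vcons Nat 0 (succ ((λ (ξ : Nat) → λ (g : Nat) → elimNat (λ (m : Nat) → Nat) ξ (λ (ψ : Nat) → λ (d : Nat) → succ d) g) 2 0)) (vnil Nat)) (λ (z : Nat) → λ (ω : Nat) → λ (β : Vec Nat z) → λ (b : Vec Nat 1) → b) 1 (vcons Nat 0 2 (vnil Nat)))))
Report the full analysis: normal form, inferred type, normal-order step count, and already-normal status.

resulting normal form:
  λ (q : Vec Nat 3) → λ (σ : Nat) → vcons Nat 3 σ (vcons Nat 2 σ (vcons Nat 1 6 (vcons Nat 0 3 (vnil Nat))))
type:
  (q : Vec Nat 3) → (σ : Nat) → Vec Nat 4
steps to reach normal form (normal order): 13
already normal: no
first contracted redex: a beta-redex


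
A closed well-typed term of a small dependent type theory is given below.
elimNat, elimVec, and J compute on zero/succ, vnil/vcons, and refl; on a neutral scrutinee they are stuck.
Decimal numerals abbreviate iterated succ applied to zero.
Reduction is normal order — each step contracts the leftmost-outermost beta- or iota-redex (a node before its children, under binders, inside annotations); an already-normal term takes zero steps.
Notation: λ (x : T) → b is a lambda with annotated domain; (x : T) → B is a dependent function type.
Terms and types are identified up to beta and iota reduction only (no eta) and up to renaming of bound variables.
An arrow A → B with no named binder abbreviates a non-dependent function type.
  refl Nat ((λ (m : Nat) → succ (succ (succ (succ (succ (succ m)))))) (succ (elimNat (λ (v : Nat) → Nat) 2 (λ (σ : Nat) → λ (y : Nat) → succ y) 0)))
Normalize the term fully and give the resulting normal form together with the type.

normal form:
  refl Nat 9
inferred type:
  Eq Nat 9 9
observation: the leftmost-outermost redex is a beta-redex, and normalization takes 2 steps.


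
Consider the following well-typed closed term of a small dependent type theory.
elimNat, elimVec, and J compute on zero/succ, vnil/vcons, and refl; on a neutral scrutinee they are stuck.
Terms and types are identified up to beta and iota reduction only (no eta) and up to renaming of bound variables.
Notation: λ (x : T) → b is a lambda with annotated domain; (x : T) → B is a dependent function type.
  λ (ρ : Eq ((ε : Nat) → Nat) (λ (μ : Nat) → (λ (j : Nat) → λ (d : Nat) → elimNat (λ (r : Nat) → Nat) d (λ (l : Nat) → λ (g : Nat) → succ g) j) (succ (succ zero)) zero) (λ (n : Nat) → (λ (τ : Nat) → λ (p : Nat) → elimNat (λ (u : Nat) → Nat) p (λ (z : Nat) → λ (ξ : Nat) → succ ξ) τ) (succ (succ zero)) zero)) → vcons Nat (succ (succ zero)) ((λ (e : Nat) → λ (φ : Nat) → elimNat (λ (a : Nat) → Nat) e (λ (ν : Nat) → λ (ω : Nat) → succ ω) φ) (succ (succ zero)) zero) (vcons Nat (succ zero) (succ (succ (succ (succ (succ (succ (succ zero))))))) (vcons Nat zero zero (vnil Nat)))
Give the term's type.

inferred type:
  (ρ : Eq ((ε : Nat) → Nat) (λ (μ : Nat) → succ (succ zero)) (λ (j : Nat) → succ (succ zero))) → Vec Nat (succ (succ (succ zero)))


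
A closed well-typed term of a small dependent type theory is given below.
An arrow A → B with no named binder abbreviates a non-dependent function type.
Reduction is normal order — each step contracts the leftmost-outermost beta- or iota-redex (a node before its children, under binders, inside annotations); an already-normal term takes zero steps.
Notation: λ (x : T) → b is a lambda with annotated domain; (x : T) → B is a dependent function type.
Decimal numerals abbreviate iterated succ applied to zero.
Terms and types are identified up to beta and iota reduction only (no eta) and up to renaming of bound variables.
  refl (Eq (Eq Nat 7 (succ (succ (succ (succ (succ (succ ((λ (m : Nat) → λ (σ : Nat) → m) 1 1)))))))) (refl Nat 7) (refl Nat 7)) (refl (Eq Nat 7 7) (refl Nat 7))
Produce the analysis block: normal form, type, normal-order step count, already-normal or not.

reduced normal form:
  refl (Eq (Eq Nat 7 7) (refl Nat 7) (refl Nat 7)) (refl (Eq Nat 7 7) (refl Nat 7))
inferred type:
  Eq (Eq (Eq Nat 7 7) (refl Nat 7) (refl Nat 7)) (refl (Eq Nat 7 7) (refl Nat 7)) (refl (Eq Nat 7 7) (refl Nat 7))
reduction steps (normal order): 2
term was already normal: no
first redex: a beta-redex


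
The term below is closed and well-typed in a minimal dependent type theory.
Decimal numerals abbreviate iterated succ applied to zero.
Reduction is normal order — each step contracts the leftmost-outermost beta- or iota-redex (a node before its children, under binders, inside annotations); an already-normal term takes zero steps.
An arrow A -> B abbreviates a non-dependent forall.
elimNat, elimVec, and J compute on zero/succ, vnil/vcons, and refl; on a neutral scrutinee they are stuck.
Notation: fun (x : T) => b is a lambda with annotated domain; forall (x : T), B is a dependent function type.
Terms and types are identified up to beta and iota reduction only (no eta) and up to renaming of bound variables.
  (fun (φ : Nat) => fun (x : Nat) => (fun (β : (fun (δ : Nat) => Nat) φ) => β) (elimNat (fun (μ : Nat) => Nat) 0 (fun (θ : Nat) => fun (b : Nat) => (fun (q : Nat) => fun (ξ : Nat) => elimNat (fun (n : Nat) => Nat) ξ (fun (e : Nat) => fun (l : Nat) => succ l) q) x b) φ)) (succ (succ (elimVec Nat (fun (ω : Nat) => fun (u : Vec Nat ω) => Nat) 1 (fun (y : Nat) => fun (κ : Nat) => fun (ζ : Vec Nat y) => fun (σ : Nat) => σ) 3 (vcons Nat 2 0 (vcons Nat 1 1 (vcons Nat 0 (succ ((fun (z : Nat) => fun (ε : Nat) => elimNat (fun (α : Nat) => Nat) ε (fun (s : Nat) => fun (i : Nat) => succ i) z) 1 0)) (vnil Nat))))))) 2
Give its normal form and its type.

normal form:
  6
inferred type:
  Nat
observation: normalization takes exactly 56 steps under the normal-order strategy.


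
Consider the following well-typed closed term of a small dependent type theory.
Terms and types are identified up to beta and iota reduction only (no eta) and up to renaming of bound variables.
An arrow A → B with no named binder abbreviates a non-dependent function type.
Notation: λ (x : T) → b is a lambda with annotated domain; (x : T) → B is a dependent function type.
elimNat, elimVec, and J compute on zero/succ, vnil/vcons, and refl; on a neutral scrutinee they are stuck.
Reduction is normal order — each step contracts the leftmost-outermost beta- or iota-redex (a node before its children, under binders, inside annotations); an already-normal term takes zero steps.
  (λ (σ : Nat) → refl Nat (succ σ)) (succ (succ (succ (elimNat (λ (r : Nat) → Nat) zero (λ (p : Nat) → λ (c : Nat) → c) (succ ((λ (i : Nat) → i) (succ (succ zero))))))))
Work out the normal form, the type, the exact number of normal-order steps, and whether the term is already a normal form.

reduced normal form:
  refl Nat (succ (succ (succ (succ zero))))
type:
  Eq Nat (succ (succ (succ (succ zero)))) (succ (succ (succ (succ zero))))
steps to reach normal form (normal order): 12
started in normal form: no
first contracted redex: a beta-redex


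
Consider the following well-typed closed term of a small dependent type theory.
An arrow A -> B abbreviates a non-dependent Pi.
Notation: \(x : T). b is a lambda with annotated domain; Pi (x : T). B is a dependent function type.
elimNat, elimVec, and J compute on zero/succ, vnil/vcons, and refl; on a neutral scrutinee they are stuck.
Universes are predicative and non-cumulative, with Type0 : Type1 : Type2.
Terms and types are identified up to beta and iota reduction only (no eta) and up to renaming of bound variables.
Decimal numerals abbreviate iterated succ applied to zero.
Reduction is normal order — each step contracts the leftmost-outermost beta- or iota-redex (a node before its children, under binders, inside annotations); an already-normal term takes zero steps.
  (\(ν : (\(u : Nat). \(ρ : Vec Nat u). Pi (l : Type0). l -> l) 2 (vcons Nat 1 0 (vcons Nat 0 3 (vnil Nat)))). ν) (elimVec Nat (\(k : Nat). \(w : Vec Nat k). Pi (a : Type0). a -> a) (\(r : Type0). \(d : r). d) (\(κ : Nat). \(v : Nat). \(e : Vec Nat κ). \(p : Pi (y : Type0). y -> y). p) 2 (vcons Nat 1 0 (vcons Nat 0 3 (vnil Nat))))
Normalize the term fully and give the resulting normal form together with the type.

reduced normal form:
  \(ν : Type0). \(u : ν). u
the term's type:
  Pi (ν : Type0). ν -> ν
observation: 12 normal-order steps normalize the term, beginning with a beta-redex.


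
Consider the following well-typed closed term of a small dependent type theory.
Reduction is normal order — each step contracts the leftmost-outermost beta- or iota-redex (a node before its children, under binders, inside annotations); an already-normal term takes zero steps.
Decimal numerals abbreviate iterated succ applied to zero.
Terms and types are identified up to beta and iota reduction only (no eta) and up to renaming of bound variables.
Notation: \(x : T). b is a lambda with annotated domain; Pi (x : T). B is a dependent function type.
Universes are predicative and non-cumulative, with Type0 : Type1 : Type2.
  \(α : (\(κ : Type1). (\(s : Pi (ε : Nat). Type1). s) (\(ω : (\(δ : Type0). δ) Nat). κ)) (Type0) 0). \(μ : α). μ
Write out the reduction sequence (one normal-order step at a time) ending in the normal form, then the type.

normal-order reduction sequence:
  \(α : (\(κ : Type1). (\(s : Pi (ε : Nat). Type1). s) (\(ω : (\(δ : Type0). δ) Nat). κ)) (Type0) 0). \(μ : α). μ
  ~> \(α : (\(κ : Pi (s : Nat). Type1). κ) (\(ε : (\(ω : Type0). ω) Nat). Type0) 0). \(δ : α). δ
  ~> \(α : (\(κ : (\(s : Type0). s) Nat). Type0) 0). \(ε : α). ε
  ~> \(α : Type0). \(κ : α). κ
inferred type:
  Pi (α : Type0). Pi (κ : α). α


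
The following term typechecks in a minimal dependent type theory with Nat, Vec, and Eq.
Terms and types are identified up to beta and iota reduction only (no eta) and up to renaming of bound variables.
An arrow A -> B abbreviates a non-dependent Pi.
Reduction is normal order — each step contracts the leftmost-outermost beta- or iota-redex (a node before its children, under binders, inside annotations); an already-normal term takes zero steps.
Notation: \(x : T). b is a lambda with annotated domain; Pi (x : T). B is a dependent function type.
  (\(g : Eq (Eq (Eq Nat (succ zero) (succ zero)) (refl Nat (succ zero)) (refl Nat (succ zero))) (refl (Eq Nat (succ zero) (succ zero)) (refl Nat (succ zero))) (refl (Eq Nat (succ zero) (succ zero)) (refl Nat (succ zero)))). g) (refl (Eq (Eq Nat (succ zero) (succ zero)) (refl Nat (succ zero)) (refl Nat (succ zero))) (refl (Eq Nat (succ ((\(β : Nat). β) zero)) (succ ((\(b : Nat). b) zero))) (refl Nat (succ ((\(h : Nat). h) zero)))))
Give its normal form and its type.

reduced normal form:
  refl (Eq (Eq Nat (succ zero) (succ zero)) (refl Nat (succ zero)) (refl Nat (succ zero))) (refl (Eq Nat (succ zero) (succ zero)) (refl Nat (succ zero)))
inferred type:
  Eq (Eq (Eq Nat (succ zero) (succ zero)) (refl Nat (succ zero)) (refl Nat (succ zero))) (refl (Eq Nat (succ zero) (succ zero)) (refl Nat (succ zero))) (refl (Eq Nat (succ zero) (succ zero)) (refl Nat (succ zero)))


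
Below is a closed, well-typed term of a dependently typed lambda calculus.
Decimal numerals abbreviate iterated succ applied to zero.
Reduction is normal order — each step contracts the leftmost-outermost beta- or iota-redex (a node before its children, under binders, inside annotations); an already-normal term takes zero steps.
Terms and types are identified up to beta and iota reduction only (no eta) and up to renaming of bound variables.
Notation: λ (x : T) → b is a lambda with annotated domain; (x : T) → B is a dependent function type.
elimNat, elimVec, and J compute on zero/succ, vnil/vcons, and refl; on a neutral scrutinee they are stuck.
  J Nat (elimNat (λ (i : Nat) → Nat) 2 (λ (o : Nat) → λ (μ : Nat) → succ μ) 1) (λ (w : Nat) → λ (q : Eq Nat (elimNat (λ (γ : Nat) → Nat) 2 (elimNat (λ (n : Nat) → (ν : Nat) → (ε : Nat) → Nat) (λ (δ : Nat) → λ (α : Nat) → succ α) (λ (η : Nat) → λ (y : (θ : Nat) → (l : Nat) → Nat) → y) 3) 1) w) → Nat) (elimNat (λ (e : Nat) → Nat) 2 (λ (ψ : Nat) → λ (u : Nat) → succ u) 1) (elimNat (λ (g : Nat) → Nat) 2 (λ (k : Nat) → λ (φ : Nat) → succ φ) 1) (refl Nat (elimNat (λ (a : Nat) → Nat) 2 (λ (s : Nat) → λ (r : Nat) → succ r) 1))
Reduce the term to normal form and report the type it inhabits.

resulting normal form:
  3
the term's type:
  Nat


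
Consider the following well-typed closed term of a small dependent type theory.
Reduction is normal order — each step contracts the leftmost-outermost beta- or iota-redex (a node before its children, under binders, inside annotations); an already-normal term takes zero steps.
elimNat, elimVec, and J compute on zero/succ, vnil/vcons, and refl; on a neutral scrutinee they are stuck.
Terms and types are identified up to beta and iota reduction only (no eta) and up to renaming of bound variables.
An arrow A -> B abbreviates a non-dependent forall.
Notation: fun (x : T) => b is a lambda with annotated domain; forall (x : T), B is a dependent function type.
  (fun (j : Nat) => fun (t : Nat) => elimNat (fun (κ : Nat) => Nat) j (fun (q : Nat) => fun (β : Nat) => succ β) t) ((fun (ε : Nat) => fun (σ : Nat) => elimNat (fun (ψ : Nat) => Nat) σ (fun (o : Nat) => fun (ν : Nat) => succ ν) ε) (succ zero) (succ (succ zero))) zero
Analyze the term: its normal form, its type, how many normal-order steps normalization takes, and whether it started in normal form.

resulting normal form:
  succ (succ (succ zero))
the term's type:
  Nat
reduction steps (normal order): 9
started in normal form: no
first contracted redex: a beta-redex


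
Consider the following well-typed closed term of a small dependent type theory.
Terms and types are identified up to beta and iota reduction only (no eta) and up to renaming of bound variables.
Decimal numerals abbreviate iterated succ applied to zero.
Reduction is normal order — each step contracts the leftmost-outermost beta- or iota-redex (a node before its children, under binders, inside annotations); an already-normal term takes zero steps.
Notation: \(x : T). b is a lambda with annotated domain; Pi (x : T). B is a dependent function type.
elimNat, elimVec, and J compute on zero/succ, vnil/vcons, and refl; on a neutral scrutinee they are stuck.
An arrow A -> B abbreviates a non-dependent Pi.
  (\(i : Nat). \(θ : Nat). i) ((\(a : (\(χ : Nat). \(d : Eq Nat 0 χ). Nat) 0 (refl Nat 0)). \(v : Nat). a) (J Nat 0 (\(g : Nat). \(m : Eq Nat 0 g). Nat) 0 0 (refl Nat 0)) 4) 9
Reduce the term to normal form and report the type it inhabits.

reduced normal form:
  0
type:
  Nat
observation: the leftmost-outermost redex is a beta-redex, and normalization takes 5 steps.


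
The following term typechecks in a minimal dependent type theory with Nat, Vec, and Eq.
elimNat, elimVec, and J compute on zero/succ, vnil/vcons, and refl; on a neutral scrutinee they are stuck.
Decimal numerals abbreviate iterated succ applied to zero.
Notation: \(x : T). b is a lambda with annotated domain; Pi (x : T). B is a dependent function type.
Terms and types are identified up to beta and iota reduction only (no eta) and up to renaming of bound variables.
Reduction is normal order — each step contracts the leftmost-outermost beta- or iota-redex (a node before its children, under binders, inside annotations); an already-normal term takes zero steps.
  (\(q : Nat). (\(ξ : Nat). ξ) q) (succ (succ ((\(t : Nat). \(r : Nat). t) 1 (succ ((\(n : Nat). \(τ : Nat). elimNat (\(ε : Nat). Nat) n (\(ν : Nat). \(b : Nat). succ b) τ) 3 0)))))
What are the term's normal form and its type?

resulting normal form:
  3
type:
  Nat
observation: the leftmost-outermost redex is a beta-redex, and normalization takes 4 steps.
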